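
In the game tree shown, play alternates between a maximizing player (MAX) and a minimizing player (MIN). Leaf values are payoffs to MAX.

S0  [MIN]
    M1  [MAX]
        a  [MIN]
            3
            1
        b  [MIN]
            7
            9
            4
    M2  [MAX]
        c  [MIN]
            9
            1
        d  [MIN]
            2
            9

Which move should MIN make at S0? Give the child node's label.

M2

a (MIN): min(3, 1) = 1
b (MIN): min(7, 9, 4) = 4
M1 (MAX): max(1, 4) = 4
c (MIN): min(9, 1) = 1
d (MIN): min(2, 9) = 2
M2 (MAX): max(1, 2) = 2
S0 (MIN): min(4, 2) = 2
MIN at S0 wants the lowest of {M1=4, M2=2}, so chooses M2.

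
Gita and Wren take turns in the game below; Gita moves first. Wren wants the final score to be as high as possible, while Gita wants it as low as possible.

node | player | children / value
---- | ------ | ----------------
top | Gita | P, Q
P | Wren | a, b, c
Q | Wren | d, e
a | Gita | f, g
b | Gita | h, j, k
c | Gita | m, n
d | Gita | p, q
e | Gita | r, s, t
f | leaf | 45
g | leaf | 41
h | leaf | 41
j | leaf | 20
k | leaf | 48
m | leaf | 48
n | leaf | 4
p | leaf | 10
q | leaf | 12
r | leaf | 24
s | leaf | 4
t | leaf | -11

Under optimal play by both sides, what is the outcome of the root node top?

10

a (Gita): min(45, 41) = 41
b (Gita): min(41, 20, 48) = 20
c (Gita): min(48, 4) = 4
P (Wren): max(41, 20, 4) = 41
d (Gita): min(10, 12) = 10
e (Gita): min(24, 4, -11) = -11
Q (Wren): max(10, -11) = 10
top (Gita): min(41, 10) = 10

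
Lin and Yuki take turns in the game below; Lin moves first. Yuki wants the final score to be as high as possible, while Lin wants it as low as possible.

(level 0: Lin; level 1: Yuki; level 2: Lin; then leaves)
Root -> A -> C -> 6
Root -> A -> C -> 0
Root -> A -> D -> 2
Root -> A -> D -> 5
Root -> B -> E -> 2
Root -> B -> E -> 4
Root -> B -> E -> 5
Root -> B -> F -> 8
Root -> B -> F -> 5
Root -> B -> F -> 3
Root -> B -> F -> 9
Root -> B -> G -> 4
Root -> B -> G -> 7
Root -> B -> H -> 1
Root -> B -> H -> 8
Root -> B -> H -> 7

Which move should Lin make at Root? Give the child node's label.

A

C (Lin): min(6, 0) = 0
D (Lin): min(2, 5) = 2
A (Yuki): max(0, 2) = 2
E (Lin): min(2, 4, 5) = 2
F (Lin): min(8, 5, 3, 9) = 3
G (Lin): min(4, 7) = 4
H (Lin): min(1, 8, 7) = 1
B (Yuki): max(2, 3, 4, 1) = 4
Root (Lin): min(2, 4) = 2
Lin at Root wants the lowest of {A=2, B=4}, so chooses A.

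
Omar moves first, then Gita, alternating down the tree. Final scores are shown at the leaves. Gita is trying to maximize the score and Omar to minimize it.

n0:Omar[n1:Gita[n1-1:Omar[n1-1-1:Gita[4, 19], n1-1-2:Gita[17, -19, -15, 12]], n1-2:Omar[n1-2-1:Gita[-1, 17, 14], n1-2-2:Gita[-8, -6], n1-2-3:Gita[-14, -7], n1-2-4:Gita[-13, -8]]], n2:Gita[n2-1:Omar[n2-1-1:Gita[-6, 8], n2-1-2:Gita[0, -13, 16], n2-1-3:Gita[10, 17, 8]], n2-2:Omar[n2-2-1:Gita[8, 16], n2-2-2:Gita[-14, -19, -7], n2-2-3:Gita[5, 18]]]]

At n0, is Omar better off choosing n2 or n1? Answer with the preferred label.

n2

n2-1-1 (Gita): max(-6, 8) = 8
n2-1-2 (Gita): max(0, -13, 16) = 16
n2-1-3 (Gita): max(10, 17, 8) = 17
n2-1 (Omar): min(8, 16, 17) = 8
n2-2-1 (Gita): max(8, 16) = 16
n2-2-2 (Gita): max(-14, -19, -7) = -7
n2-2-3 (Gita): max(5, 18) = 18
n2-2 (Omar): min(16, -7, 18) = -7
n2 (Gita): max(8, -7) = 8
n1-1-1 (Gita): max(4, 19) = 19
n1-1-2 (Gita): max(17, -19, -15, 12) = 17
n1-1 (Omar): min(19, 17) = 17
n1-2-1 (Gita): max(-1, 17, 14) = 17
n1-2-2 (Gita): max(-8, -6) = -6
n1-2-3 (Gita): max(-14, -7) = -7
n1-2-4 (Gita): max(-13, -8) = -8
n1-2 (Omar): min(17, -6, -7, -8) = -8
n1 (Gita): max(17, -8) = 17
Omar prefers the lower value; n2=8, n1=17. n2 is better since 8 < 17.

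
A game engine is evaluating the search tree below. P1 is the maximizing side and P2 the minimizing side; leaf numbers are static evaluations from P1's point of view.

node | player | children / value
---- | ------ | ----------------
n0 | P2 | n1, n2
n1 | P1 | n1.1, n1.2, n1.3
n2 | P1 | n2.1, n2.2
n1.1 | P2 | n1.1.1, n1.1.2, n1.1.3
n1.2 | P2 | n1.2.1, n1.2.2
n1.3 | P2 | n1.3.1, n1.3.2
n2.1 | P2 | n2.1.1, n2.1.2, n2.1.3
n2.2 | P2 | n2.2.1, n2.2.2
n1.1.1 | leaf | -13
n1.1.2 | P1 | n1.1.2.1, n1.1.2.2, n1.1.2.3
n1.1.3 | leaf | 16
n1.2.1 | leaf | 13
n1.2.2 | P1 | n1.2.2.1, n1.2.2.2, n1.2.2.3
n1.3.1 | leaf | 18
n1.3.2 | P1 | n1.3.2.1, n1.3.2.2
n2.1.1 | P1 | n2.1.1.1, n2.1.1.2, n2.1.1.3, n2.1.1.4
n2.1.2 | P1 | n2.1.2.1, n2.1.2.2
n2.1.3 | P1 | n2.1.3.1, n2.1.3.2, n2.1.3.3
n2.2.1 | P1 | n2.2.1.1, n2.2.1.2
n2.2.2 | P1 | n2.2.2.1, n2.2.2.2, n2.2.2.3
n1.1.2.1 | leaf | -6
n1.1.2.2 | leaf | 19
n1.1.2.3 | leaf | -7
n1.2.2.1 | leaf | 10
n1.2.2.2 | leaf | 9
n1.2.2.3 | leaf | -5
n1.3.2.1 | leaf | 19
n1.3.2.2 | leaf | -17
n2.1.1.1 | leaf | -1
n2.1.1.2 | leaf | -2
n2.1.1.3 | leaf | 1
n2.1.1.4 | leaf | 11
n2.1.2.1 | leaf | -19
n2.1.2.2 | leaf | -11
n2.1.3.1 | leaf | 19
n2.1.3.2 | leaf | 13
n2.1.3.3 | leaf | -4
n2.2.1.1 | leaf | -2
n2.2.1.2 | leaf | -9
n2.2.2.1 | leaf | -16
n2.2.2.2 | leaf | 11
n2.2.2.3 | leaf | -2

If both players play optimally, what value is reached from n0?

-2

n1.1.2 (P1): max(-6, 19, -7) = 19
n1.1 (P2): min(-13, 19, 16) = -13
n1.2.2 (P1): max(10, 9, -5) = 10
n1.2 (P2): min(13, 10) = 10
n1.3.2 (P1): max(19, -17) = 19
n1.3 (P2): min(18, 19) = 18
n1 (P1): max(-13, 10, 18) = 18
n2.1.1 (P1): max(-1, -2, 1, 11) = 11
n2.1.2 (P1): max(-19, -11) = -11
n2.1.3 (P1): max(19, 13, -4) = 19
n2.1 (P2): min(11, -11, 19) = -11
n2.2.1 (P1): max(-2, -9) = -2
n2.2.2 (P1): max(-16, 11, -2) = 11
n2.2 (P2): min(-2, 11) = -2
n2 (P1): max(-11, -2) = -2
n0 (P2): min(18, -2) = -2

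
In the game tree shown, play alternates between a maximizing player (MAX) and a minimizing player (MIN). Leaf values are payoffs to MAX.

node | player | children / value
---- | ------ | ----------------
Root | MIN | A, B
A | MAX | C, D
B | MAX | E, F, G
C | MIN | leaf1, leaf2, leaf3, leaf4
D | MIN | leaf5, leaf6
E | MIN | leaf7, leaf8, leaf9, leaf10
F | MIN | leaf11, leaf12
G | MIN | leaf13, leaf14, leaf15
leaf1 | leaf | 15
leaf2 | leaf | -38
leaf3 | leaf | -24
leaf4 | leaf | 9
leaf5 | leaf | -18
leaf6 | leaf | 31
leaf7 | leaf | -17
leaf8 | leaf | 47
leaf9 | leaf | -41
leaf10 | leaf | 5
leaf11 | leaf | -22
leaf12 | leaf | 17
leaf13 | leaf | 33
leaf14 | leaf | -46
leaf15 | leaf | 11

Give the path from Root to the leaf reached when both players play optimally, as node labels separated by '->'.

C (MIN): min(15, -38, -24, 9) = -38
D (MIN): min(-18, 31) = -18
A (MAX): max(-38, -18) = -18
E (MIN): min(-17, 47, -41, 5) = -41
F (MIN): min(-22, 17) = -22
G (MIN): min(33, -46, 11) = -46
B (MAX): max(-41, -22, -46) = -22
Root (MIN): min(-18, -22) = -22
At Root, MIN picks B (lowest: -22).
At B, MAX picks F (highest: -22).
At F, MIN picks leaf11 (lowest: -22).
Terminal value -22.

Root -> B -> F -> leaf11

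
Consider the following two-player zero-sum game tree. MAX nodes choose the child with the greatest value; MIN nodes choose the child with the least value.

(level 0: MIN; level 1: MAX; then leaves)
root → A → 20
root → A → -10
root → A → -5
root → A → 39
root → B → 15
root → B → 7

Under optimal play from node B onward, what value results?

15

B (MAX): max(15, 7) = 15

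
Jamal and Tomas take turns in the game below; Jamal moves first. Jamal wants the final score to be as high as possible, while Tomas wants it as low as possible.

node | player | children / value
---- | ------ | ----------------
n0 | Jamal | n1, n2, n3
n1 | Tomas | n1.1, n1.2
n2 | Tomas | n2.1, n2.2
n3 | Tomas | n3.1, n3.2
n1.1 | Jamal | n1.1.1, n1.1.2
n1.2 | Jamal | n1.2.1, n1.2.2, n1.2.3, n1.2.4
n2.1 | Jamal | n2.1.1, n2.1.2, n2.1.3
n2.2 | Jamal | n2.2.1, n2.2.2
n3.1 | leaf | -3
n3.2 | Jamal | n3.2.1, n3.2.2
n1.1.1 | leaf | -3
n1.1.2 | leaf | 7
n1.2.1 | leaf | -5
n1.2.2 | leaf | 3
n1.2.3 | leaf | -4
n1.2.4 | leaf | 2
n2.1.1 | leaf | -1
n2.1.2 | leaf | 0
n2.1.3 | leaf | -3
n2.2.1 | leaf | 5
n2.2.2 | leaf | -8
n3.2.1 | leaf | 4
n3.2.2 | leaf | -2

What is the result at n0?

3

n1.1 (Jamal): max(-3, 7) = 7
n1.2 (Jamal): max(-5, 3, -4, 2) = 3
n1 (Tomas): min(7, 3) = 3
n2.1 (Jamal): max(-1, 0, -3) = 0
n2.2 (Jamal): max(5, -8) = 5
n2 (Tomas): min(0, 5) = 0
n3.2 (Jamal): max(4, -2) = 4
n3 (Tomas): min(-3, 4) = -3
n0 (Jamal): max(3, 0, -3) = 3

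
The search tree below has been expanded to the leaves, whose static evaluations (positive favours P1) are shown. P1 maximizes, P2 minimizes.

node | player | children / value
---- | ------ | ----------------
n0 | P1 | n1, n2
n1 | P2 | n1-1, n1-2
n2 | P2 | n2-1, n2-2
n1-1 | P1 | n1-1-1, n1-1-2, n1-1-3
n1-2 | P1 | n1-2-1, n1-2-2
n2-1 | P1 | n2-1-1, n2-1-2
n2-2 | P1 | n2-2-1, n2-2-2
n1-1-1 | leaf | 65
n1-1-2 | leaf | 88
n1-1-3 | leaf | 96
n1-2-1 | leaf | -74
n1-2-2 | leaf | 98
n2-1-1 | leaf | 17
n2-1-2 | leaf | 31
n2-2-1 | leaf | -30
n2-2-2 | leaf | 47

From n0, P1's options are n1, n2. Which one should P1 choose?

n1-1 (P1): max(65, 88, 96) = 96
n1-2 (P1): max(-74, 98) = 98
n1 (P2): min(96, 98) = 96
n2-1 (P1): max(17, 31) = 31
n2-2 (P1): max(-30, 47) = 47
n2 (P2): min(31, 47) = 31
n0 (P1): max(96, 31) = 96
P1 at n0 wants the highest of {n1=96, n2=31}, so chooses n1.

n1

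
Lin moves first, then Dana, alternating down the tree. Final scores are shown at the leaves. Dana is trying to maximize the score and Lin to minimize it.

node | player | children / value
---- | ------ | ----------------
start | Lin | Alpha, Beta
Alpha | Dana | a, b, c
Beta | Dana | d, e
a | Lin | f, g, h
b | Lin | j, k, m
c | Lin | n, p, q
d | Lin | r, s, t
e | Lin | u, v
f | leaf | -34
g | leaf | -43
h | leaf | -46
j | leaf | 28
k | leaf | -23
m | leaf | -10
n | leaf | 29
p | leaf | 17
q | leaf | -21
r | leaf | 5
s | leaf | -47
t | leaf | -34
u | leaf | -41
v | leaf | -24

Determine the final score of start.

-41

a (Lin): min(-34, -43, -46) = -46
b (Lin): min(28, -23, -10) = -23
c (Lin): min(29, 17, -21) = -21
Alpha (Dana): max(-46, -23, -21) = -21
d (Lin): min(5, -47, -34) = -47
e (Lin): min(-41, -24) = -41
Beta (Dana): max(-47, -41) = -41
start (Lin): min(-21, -41) = -41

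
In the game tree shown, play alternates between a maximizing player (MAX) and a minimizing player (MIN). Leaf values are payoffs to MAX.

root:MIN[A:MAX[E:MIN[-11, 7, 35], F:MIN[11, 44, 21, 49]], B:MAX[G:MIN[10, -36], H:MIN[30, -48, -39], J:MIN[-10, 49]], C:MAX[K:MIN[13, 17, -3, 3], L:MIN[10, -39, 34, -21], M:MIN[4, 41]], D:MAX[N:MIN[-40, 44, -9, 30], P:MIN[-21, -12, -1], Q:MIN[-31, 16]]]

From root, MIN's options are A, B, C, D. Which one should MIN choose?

D

E (MIN): min(-11, 7, 35) = -11
F (MIN): min(11, 44, 21, 49) = 11
A (MAX): max(-11, 11) = 11
G (MIN): min(10, -36) = -36
H (MIN): min(30, -48, -39) = -48
J (MIN): min(-10, 49) = -10
B (MAX): max(-36, -48, -10) = -10
K (MIN): min(13, 17, -3, 3) = -3
L (MIN): min(10, -39, 34, -21) = -39
M (MIN): min(4, 41) = 4
C (MAX): max(-3, -39, 4) = 4
N (MIN): min(-40, 44, -9, 30) = -40
P (MIN): min(-21, -12, -1) = -21
Q (MIN): min(-31, 16) = -31
D (MAX): max(-40, -21, -31) = -21
root (MIN): min(11, -10, 4, -21) = -21
MIN at root wants the lowest of {A=11, B=-10, C=4, D=-21}, so chooses D.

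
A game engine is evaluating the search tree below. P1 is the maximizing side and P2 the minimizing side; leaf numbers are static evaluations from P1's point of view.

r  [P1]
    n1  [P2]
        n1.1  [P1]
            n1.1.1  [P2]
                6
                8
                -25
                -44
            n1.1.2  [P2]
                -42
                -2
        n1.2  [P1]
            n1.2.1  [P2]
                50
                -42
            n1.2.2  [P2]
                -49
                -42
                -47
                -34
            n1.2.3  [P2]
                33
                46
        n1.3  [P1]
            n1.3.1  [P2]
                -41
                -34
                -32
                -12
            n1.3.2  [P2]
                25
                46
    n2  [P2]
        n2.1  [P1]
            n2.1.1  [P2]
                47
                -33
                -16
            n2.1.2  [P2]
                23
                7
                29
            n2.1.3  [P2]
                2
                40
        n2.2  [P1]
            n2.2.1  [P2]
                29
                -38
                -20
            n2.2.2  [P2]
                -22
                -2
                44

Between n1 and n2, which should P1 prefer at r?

n2

n1.1.1 (P2): min(6, 8, -25, -44) = -44
n1.1.2 (P2): min(-42, -2) = -42
n1.1 (P1): max(-44, -42) = -42
n1.2.1 (P2): min(50, -42) = -42
n1.2.2 (P2): min(-49, -42, -47, -34) = -49
n1.2.3 (P2): min(33, 46) = 33
n1.2 (P1): max(-42, -49, 33) = 33
n1.3.1 (P2): min(-41, -34, -32, -12) = -41
n1.3.2 (P2): min(25, 46) = 25
n1.3 (P1): max(-41, 25) = 25
n1 (P2): min(-42, 33, 25) = -42
n2.1.1 (P2): min(47, -33, -16) = -33
n2.1.2 (P2): min(23, 7, 29) = 7
n2.1.3 (P2): min(2, 40) = 2
n2.1 (P1): max(-33, 7, 2) = 7
n2.2.1 (P2): min(29, -38, -20) = -38
n2.2.2 (P2): min(-22, -2, 44) = -22
n2.2 (P1): max(-38, -22) = -22
n2 (P2): min(7, -22) = -22
P1 prefers the higher value; n1=-42, n2=-22. n2 is better since -22 > -42.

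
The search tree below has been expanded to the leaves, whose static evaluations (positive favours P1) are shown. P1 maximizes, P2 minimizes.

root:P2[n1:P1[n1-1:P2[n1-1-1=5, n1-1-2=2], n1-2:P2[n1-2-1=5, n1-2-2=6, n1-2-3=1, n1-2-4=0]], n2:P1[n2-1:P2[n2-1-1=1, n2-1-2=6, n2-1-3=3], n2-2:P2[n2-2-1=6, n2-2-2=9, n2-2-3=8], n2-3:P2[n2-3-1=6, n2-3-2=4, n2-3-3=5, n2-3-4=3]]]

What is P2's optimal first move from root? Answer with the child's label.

n1

n1-1 (P2): min(5, 2) = 2
n1-2 (P2): min(5, 6, 1, 0) = 0
n1 (P1): max(2, 0) = 2
n2-1 (P2): min(1, 6, 3) = 1
n2-2 (P2): min(6, 9, 8) = 6
n2-3 (P2): min(6, 4, 5, 3) = 3
n2 (P1): max(1, 6, 3) = 6
root (P2): min(2, 6) = 2
P2 at root wants the lowest of {n1=2, n2=6}, so chooses n1.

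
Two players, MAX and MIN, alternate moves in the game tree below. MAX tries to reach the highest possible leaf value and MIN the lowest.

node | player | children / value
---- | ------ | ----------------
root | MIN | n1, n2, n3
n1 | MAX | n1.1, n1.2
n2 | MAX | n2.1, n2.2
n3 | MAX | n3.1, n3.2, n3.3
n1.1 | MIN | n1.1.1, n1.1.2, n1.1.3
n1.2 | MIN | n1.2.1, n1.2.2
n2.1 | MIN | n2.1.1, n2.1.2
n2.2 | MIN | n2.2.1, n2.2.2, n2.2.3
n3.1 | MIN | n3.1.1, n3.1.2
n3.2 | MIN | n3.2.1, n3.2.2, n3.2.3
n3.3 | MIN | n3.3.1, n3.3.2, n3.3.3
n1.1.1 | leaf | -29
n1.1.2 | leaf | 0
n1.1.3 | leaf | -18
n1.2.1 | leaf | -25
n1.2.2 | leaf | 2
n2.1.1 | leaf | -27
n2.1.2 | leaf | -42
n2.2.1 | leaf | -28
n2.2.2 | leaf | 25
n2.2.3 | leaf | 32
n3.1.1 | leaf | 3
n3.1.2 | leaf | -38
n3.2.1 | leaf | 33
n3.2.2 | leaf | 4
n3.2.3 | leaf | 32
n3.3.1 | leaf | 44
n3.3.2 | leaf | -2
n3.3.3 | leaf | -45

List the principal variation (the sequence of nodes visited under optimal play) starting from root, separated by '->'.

root -> n2 -> n2.2 -> n2.2.1

n1.1 (MIN): min(-29, 0, -18) = -29
n1.2 (MIN): min(-25, 2) = -25
n1 (MAX): max(-29, -25) = -25
n2.1 (MIN): min(-27, -42) = -42
n2.2 (MIN): min(-28, 25, 32) = -28
n2 (MAX): max(-42, -28) = -28
n3.1 (MIN): min(3, -38) = -38
n3.2 (MIN): min(33, 4, 32) = 4
n3.3 (MIN): min(44, -2, -45) = -45
n3 (MAX): max(-38, 4, -45) = 4
root (MIN): min(-25, -28, 4) = -28
At root, MIN picks n2 (lowest: -28).
At n2, MAX picks n2.2 (highest: -28).
At n2.2, MIN picks n2.2.1 (lowest: -28).
Terminal value -28.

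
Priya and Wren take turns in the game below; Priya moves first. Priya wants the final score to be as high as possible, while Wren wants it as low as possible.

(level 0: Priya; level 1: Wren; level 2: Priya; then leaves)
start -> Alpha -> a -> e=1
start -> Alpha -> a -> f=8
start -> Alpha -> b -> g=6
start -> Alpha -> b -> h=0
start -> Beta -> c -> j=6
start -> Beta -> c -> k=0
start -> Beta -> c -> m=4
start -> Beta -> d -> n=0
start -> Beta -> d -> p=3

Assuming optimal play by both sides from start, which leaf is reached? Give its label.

g

a (Priya): max(1, 8) = 8
b (Priya): max(6, 0) = 6
Alpha (Wren): min(8, 6) = 6
c (Priya): max(6, 0, 4) = 6
d (Priya): max(0, 3) = 3
Beta (Wren): min(6, 3) = 3
start (Priya): max(6, 3) = 6
At start, Priya picks Alpha (highest: 6).
At Alpha, Wren picks b (lowest: 6).
At b, Priya picks g (highest: 6).
Terminal value 6.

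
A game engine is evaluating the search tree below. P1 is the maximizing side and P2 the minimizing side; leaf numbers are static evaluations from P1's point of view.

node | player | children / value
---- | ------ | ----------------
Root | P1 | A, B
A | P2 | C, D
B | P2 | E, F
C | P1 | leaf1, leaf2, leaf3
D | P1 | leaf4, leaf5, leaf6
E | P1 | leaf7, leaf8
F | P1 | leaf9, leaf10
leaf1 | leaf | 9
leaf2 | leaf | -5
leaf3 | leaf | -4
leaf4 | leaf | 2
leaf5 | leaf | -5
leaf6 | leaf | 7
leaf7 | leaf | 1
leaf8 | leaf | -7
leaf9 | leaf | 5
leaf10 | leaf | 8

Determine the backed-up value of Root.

7

C (P1): max(9, -5, -4) = 9
D (P1): max(2, -5, 7) = 7
A (P2): min(9, 7) = 7
E (P1): max(1, -7) = 1
F (P1): max(5, 8) = 8
B (P2): min(1, 8) = 1
Root (P1): max(7, 1) = 7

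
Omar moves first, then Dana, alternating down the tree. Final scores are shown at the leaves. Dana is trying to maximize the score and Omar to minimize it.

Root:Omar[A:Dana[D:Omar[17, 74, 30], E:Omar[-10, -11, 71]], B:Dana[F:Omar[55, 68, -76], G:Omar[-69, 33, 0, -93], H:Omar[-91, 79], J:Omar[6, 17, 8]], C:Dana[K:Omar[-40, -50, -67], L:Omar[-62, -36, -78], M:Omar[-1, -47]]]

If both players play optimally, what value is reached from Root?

D (Omar): min(17, 74, 30) = 17
E (Omar): min(-10, -11, 71) = -11
A (Dana): max(17, -11) = 17
F (Omar): min(55, 68, -76) = -76
G (Omar): min(-69, 33, 0, -93) = -93
H (Omar): min(-91, 79) = -91
J (Omar): min(6, 17, 8) = 6
B (Dana): max(-76, -93, -91, 6) = 6
K (Omar): min(-40, -50, -67) = -67
L (Omar): min(-62, -36, -78) = -78
M (Omar): min(-1, -47) = -47
C (Dana): max(-67, -78, -47) = -47
Root (Omar): min(17, 6, -47) = -47

-47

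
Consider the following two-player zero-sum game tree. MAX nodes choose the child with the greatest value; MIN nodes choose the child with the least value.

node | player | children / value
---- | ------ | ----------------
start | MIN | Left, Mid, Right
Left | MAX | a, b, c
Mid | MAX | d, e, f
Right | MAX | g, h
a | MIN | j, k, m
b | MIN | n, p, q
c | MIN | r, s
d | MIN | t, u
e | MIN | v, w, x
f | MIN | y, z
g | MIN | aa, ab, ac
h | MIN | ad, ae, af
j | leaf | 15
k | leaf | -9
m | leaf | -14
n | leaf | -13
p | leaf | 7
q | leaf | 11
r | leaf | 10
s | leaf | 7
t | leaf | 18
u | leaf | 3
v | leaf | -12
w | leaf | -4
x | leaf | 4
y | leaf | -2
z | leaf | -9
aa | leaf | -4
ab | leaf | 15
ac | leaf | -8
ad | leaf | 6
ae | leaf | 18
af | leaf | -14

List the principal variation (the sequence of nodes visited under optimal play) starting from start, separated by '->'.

start -> Right -> g -> ac

a (MIN): min(15, -9, -14) = -14
b (MIN): min(-13, 7, 11) = -13
c (MIN): min(10, 7) = 7
Left (MAX): max(-14, -13, 7) = 7
d (MIN): min(18, 3) = 3
e (MIN): min(-12, -4, 4) = -12
f (MIN): min(-2, -9) = -9
Mid (MAX): max(3, -12, -9) = 3
g (MIN): min(-4, 15, -8) = -8
h (MIN): min(6, 18, -14) = -14
Right (MAX): max(-8, -14) = -8
start (MIN): min(7, 3, -8) = -8
At start, MIN picks Right (lowest: -8).
At Right, MAX picks g (highest: -8).
At g, MIN picks ac (lowest: -8).
Terminal value -8.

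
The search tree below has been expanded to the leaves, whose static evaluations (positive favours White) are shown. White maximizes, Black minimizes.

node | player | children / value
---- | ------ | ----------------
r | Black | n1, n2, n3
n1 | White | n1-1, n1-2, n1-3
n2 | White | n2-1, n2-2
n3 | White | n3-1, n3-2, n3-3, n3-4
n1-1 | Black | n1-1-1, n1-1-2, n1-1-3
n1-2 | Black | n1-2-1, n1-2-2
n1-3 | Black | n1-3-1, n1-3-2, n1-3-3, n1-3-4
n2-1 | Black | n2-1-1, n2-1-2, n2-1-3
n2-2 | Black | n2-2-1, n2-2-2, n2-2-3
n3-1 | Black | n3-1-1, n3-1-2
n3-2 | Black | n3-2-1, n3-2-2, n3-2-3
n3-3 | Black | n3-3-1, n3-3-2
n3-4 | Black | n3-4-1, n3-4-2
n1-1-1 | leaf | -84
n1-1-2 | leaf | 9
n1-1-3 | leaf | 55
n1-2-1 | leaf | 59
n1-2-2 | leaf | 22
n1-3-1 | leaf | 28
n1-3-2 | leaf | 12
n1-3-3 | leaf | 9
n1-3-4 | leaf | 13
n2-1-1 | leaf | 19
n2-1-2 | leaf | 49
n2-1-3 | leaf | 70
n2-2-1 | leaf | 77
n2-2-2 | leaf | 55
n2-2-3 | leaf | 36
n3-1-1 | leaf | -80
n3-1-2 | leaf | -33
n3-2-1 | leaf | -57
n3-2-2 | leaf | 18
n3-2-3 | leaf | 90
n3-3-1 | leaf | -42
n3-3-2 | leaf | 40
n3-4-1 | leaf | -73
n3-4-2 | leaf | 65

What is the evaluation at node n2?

n2-1 (Black): min(19, 49, 70) = 19
n2-2 (Black): min(77, 55, 36) = 36
n2 (White): max(19, 36) = 36

36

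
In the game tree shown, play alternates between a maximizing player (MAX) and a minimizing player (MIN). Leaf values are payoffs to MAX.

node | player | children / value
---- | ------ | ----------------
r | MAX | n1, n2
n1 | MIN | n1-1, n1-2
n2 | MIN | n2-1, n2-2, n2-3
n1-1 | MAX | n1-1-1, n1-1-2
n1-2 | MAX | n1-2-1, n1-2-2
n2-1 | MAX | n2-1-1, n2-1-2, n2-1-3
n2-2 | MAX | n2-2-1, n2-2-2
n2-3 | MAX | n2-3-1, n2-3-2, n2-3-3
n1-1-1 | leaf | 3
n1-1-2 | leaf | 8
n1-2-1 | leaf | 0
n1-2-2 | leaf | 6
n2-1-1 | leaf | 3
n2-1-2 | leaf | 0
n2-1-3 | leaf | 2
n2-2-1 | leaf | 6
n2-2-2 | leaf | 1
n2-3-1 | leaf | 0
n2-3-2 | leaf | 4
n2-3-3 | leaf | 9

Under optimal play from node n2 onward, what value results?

3

n2-1 (MAX): max(3, 0, 2) = 3
n2-2 (MAX): max(6, 1) = 6
n2-3 (MAX): max(0, 4, 9) = 9
n2 (MIN): min(3, 6, 9) = 3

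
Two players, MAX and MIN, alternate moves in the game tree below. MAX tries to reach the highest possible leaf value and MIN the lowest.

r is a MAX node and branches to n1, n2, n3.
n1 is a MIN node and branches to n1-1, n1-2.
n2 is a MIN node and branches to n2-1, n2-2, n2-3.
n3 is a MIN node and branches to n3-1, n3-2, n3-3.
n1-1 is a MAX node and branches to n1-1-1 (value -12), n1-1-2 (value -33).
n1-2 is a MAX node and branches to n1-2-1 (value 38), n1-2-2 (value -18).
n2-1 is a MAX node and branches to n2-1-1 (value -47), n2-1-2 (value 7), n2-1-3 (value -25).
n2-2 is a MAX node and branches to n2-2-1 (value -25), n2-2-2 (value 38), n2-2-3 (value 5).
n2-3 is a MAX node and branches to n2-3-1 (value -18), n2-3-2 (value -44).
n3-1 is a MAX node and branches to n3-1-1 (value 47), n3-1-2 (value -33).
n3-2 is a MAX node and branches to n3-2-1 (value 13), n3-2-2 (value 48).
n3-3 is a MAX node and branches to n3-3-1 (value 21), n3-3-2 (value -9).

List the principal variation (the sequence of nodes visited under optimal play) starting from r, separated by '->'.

r -> n3 -> n3-3 -> n3-3-1

n1-1 (MAX): max(-12, -33) = -12
n1-2 (MAX): max(38, -18) = 38
n1 (MIN): min(-12, 38) = -12
n2-1 (MAX): max(-47, 7, -25) = 7
n2-2 (MAX): max(-25, 38, 5) = 38
n2-3 (MAX): max(-18, -44) = -18
n2 (MIN): min(7, 38, -18) = -18
n3-1 (MAX): max(47, -33) = 47
n3-2 (MAX): max(13, 48) = 48
n3-3 (MAX): max(21, -9) = 21
n3 (MIN): min(47, 48, 21) = 21
r (MAX): max(-12, -18, 21) = 21
At r, MAX picks n3 (highest: 21).
At n3, MIN picks n3-3 (lowest: 21).
At n3-3, MAX picks n3-3-1 (highest: 21).
Terminal value 21.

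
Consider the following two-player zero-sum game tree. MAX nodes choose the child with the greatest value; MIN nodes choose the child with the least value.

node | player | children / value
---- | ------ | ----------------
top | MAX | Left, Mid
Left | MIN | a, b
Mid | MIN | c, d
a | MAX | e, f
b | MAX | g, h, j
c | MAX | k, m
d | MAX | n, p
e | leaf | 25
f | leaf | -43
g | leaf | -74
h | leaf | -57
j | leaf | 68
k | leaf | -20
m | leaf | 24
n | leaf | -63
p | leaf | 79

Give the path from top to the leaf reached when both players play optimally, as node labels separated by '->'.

top -> Left -> a -> e

a (MAX): max(25, -43) = 25
b (MAX): max(-74, -57, 68) = 68
Left (MIN): min(25, 68) = 25
c (MAX): max(-20, 24) = 24
d (MAX): max(-63, 79) = 79
Mid (MIN): min(24, 79) = 24
top (MAX): max(25, 24) = 25
At top, MAX picks Left (highest: 25).
At Left, MIN picks a (lowest: 25).
At a, MAX picks e (highest: 25).
Terminal value 25.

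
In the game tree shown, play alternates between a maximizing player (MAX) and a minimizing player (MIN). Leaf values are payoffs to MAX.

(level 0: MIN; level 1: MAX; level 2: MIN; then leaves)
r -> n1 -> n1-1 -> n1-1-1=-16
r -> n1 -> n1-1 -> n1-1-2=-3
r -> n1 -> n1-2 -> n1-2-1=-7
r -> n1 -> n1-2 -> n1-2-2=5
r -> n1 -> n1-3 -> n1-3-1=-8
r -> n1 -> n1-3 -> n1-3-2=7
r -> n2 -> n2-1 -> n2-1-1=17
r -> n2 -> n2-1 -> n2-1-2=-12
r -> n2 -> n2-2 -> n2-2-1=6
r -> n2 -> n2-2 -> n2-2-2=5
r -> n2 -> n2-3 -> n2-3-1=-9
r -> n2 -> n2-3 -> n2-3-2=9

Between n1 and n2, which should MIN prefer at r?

n1

n1-1 (MIN): min(-16, -3) = -16
n1-2 (MIN): min(-7, 5) = -7
n1-3 (MIN): min(-8, 7) = -8
n1 (MAX): max(-16, -7, -8) = -7
n2-1 (MIN): min(17, -12) = -12
n2-2 (MIN): min(6, 5) = 5
n2-3 (MIN): min(-9, 9) = -9
n2 (MAX): max(-12, 5, -9) = 5
MIN prefers the lower value; n1=-7, n2=5. n1 is better since -7 < 5.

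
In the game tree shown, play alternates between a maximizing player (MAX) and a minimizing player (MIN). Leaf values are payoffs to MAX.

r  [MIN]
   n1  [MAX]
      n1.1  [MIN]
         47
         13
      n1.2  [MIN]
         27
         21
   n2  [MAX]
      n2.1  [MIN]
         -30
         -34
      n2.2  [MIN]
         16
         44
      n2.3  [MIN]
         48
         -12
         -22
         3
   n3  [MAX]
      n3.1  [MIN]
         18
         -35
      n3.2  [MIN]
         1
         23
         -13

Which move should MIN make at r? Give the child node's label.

n3

n1.1 (MIN): min(47, 13) = 13
n1.2 (MIN): min(27, 21) = 21
n1 (MAX): max(13, 21) = 21
n2.1 (MIN): min(-30, -34) = -34
n2.2 (MIN): min(16, 44) = 16
n2.3 (MIN): min(48, -12, -22, 3) = -22
n2 (MAX): max(-34, 16, -22) = 16
n3.1 (MIN): min(18, -35) = -35
n3.2 (MIN): min(1, 23, -13) = -13
n3 (MAX): max(-35, -13) = -13
r (MIN): min(21, 16, -13) = -13
MIN at r wants the lowest of {n1=21, n2=16, n3=-13}, so chooses n3.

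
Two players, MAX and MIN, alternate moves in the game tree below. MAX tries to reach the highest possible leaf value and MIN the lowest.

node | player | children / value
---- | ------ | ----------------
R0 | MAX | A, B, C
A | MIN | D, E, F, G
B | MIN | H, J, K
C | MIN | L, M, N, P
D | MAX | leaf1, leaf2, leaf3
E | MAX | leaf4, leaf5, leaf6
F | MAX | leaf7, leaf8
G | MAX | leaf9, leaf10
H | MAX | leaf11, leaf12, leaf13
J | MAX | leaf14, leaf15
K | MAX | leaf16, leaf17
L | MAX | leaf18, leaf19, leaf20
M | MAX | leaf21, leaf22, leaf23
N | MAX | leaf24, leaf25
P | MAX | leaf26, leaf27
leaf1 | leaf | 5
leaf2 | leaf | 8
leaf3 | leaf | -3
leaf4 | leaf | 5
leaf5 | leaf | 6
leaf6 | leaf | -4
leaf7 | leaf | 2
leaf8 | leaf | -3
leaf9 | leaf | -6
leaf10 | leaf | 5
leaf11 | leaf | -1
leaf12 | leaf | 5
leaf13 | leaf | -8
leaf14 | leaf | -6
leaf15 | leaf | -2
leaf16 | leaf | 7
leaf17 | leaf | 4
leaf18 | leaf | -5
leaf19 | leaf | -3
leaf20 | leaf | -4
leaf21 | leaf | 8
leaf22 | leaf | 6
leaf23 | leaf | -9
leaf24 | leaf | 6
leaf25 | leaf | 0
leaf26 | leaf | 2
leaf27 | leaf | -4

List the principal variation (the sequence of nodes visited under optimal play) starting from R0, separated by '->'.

D (MAX): max(5, 8, -3) = 8
E (MAX): max(5, 6, -4) = 6
F (MAX): max(2, -3) = 2
G (MAX): max(-6, 5) = 5
A (MIN): min(8, 6, 2, 5) = 2
H (MAX): max(-1, 5, -8) = 5
J (MAX): max(-6, -2) = -2
K (MAX): max(7, 4) = 7
B (MIN): min(5, -2, 7) = -2
L (MAX): max(-5, -3, -4) = -3
M (MAX): max(8, 6, -9) = 8
N (MAX): max(6, 0) = 6
P (MAX): max(2, -4) = 2
C (MIN): min(-3, 8, 6, 2) = -3
R0 (MAX): max(2, -2, -3) = 2
At R0, MAX picks A (highest: 2).
At A, MIN picks F (lowest: 2).
At F, MAX picks leaf7 (highest: 2).
Terminal value 2.

R0 -> A -> F -> leaf7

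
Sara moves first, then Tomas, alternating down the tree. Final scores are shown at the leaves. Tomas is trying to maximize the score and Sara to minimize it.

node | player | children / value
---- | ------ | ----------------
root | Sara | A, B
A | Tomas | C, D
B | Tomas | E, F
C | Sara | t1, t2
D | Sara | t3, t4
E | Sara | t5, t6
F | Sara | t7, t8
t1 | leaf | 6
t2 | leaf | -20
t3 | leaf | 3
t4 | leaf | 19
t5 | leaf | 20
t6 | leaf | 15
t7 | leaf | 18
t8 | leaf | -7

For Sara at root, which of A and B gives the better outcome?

C (Sara): min(6, -20) = -20
D (Sara): min(3, 19) = 3
A (Tomas): max(-20, 3) = 3
E (Sara): min(20, 15) = 15
F (Sara): min(18, -7) = -7
B (Tomas): max(15, -7) = 15
Sara prefers the lower value; A=3, B=15. A is better since 3 < 15.

A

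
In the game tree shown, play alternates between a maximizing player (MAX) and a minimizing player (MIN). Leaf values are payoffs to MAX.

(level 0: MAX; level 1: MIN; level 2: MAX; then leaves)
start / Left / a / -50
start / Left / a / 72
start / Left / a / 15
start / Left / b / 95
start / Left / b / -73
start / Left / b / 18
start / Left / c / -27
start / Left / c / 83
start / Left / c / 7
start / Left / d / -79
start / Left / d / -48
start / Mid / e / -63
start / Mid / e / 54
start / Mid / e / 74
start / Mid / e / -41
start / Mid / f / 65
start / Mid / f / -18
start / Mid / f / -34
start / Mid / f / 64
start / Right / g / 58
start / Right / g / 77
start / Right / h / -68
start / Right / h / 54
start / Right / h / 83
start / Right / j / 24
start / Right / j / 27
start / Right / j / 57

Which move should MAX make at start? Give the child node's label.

Mid

a (MAX): max(-50, 72, 15) = 72
b (MAX): max(95, -73, 18) = 95
c (MAX): max(-27, 83, 7) = 83
d (MAX): max(-79, -48) = -48
Left (MIN): min(72, 95, 83, -48) = -48
e (MAX): max(-63, 54, 74, -41) = 74
f (MAX): max(65, -18, -34, 64) = 65
Mid (MIN): min(74, 65) = 65
g (MAX): max(58, 77) = 77
h (MAX): max(-68, 54, 83) = 83
j (MAX): max(24, 27, 57) = 57
Right (MIN): min(77, 83, 57) = 57
start (MAX): max(-48, 65, 57) = 65
MAX at start wants the highest of {Left=-48, Mid=65, Right=57}, so chooses Mid.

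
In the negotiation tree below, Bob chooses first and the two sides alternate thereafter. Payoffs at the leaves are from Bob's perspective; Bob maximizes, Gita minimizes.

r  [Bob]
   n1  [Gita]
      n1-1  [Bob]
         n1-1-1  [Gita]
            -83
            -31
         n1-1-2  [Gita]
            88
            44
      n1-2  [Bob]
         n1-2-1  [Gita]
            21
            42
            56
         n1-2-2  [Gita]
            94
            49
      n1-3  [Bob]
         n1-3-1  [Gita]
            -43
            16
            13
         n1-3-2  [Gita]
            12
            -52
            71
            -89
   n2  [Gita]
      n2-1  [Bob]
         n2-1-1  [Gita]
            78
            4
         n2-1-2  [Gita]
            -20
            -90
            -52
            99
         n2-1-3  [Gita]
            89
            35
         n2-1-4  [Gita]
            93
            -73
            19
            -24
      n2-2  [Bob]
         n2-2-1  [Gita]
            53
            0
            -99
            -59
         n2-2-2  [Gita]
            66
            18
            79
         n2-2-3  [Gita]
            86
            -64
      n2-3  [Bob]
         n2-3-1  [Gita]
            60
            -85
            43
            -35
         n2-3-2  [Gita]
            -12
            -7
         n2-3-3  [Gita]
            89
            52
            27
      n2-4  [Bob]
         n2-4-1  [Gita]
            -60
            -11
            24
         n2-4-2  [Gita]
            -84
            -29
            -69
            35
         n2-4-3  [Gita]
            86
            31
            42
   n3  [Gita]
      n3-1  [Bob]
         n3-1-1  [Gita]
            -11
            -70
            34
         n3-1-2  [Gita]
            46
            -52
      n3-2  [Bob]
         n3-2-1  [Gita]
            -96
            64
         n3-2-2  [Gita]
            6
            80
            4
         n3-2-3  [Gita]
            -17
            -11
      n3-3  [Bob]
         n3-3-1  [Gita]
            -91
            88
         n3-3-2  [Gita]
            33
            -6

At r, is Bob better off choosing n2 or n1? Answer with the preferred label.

n2-1-1 (Gita): min(78, 4) = 4
n2-1-2 (Gita): min(-20, -90, -52, 99) = -90
n2-1-3 (Gita): min(89, 35) = 35
n2-1-4 (Gita): min(93, -73, 19, -24) = -73
n2-1 (Bob): max(4, -90, 35, -73) = 35
n2-2-1 (Gita): min(53, 0, -99, -59) = -99
n2-2-2 (Gita): min(66, 18, 79) = 18
n2-2-3 (Gita): min(86, -64) = -64
n2-2 (Bob): max(-99, 18, -64) = 18
n2-3-1 (Gita): min(60, -85, 43, -35) = -85
n2-3-2 (Gita): min(-12, -7) = -12
n2-3-3 (Gita): min(89, 52, 27) = 27
n2-3 (Bob): max(-85, -12, 27) = 27
n2-4-1 (Gita): min(-60, -11, 24) = -60
n2-4-2 (Gita): min(-84, -29, -69, 35) = -84
n2-4-3 (Gita): min(86, 31, 42) = 31
n2-4 (Bob): max(-60, -84, 31) = 31
n2 (Gita): min(35, 18, 27, 31) = 18
n1-1-1 (Gita): min(-83, -31) = -83
n1-1-2 (Gita): min(88, 44) = 44
n1-1 (Bob): max(-83, 44) = 44
n1-2-1 (Gita): min(21, 42, 56) = 21
n1-2-2 (Gita): min(94, 49) = 49
n1-2 (Bob): max(21, 49) = 49
n1-3-1 (Gita): min(-43, 16, 13) = -43
n1-3-2 (Gita): min(12, -52, 71, -89) = -89
n1-3 (Bob): max(-43, -89) = -43
n1 (Gita): min(44, 49, -43) = -43
Bob prefers the higher value; n2=18, n1=-43. n2 is better since 18 > -43.

n2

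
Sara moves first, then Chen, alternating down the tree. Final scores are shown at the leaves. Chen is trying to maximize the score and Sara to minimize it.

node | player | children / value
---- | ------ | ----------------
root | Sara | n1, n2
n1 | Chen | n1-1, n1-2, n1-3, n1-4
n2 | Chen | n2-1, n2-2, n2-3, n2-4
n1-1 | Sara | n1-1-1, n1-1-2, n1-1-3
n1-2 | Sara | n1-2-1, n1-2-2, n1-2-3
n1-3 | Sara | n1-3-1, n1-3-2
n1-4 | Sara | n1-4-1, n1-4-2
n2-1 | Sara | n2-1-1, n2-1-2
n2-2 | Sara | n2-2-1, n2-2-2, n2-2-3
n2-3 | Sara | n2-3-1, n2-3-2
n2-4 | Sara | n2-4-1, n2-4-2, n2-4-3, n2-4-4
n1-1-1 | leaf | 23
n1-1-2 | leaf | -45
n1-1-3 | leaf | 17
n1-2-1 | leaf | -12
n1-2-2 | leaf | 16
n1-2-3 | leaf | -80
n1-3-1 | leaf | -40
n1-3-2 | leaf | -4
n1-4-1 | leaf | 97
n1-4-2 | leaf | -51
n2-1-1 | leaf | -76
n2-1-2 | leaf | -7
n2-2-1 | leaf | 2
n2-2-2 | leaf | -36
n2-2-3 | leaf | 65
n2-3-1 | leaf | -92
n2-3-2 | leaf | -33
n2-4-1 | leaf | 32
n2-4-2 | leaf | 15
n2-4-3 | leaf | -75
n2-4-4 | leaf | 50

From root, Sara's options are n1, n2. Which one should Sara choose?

n1

n1-1 (Sara): min(23, -45, 17) = -45
n1-2 (Sara): min(-12, 16, -80) = -80
n1-3 (Sara): min(-40, -4) = -40
n1-4 (Sara): min(97, -51) = -51
n1 (Chen): max(-45, -80, -40, -51) = -40
n2-1 (Sara): min(-76, -7) = -76
n2-2 (Sara): min(2, -36, 65) = -36
n2-3 (Sara): min(-92, -33) = -92
n2-4 (Sara): min(32, 15, -75, 50) = -75
n2 (Chen): max(-76, -36, -92, -75) = -36
root (Sara): min(-40, -36) = -40
Sara at root wants the lowest of {n1=-40, n2=-36}, so chooses n1.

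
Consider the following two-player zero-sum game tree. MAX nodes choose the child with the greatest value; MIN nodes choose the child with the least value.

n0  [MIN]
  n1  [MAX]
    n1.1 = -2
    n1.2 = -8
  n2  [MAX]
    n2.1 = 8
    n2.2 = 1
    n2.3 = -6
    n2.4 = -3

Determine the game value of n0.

-2

n1 (MAX): max(-2, -8) = -2
n2 (MAX): max(8, 1, -6, -3) = 8
n0 (MIN): min(-2, 8) = -2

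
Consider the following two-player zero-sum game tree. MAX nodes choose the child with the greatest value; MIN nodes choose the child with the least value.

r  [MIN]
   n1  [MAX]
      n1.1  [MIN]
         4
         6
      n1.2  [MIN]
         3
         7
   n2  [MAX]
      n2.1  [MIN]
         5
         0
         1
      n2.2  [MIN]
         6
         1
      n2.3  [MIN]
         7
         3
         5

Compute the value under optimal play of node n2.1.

n2.1 (MIN): min(5, 0, 1) = 0

0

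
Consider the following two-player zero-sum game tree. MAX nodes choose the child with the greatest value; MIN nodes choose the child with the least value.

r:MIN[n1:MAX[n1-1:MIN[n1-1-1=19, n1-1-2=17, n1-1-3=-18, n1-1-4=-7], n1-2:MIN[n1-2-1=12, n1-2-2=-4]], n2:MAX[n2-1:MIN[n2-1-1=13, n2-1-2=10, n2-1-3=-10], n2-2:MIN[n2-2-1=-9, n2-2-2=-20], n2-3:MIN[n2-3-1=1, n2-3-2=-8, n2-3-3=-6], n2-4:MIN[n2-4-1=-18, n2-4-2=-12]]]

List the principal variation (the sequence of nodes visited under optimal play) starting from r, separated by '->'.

r -> n2 -> n2-3 -> n2-3-2

n1-1 (MIN): min(19, 17, -18, -7) = -18
n1-2 (MIN): min(12, -4) = -4
n1 (MAX): max(-18, -4) = -4
n2-1 (MIN): min(13, 10, -10) = -10
n2-2 (MIN): min(-9, -20) = -20
n2-3 (MIN): min(1, -8, -6) = -8
n2-4 (MIN): min(-18, -12) = -18
n2 (MAX): max(-10, -20, -8, -18) = -8
r (MIN): min(-4, -8) = -8
At r, MIN picks n2 (lowest: -8).
At n2, MAX picks n2-3 (highest: -8).
At n2-3, MIN picks n2-3-2 (lowest: -8).
Terminal value -8.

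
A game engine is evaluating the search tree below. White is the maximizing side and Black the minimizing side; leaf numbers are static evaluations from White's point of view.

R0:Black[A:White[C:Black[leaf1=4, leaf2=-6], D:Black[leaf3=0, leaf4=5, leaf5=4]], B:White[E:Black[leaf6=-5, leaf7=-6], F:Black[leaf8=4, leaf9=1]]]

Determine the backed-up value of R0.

C (Black): min(4, -6) = -6
D (Black): min(0, 5, 4) = 0
A (White): max(-6, 0) = 0
E (Black): min(-5, -6) = -6
F (Black): min(4, 1) = 1
B (White): max(-6, 1) = 1
R0 (Black): min(0, 1) = 0

0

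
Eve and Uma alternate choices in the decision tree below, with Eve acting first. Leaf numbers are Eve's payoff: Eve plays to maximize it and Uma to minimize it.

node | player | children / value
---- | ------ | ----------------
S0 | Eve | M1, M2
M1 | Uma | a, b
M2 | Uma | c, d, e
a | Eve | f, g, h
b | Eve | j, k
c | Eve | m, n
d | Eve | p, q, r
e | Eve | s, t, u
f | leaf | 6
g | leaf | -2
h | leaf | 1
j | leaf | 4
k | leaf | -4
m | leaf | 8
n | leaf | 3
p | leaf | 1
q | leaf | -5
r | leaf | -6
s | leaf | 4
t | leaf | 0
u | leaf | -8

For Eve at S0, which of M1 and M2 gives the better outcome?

M1

a (Eve): max(6, -2, 1) = 6
b (Eve): max(4, -4) = 4
M1 (Uma): min(6, 4) = 4
c (Eve): max(8, 3) = 8
d (Eve): max(1, -5, -6) = 1
e (Eve): max(4, 0, -8) = 4
M2 (Uma): min(8, 1, 4) = 1
Eve prefers the higher value; M1=4, M2=1. M1 is better since 4 > 1.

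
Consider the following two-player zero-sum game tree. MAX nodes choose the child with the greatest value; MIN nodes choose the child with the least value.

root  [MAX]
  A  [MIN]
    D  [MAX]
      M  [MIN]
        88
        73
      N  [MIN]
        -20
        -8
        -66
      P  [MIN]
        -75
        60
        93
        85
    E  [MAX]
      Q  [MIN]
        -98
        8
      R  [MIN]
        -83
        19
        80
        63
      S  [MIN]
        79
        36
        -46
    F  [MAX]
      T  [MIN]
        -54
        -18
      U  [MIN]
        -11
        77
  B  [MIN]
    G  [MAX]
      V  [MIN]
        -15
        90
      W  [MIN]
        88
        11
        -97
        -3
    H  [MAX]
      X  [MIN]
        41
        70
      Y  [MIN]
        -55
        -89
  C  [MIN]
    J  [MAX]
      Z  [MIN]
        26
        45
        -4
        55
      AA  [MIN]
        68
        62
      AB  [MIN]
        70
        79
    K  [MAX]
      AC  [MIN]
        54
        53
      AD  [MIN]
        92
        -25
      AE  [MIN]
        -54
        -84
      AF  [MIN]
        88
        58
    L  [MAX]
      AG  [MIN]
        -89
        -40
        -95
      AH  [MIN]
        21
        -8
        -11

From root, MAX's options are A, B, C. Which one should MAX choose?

M (MIN): min(88, 73) = 73
N (MIN): min(-20, -8, -66) = -66
P (MIN): min(-75, 60, 93, 85) = -75
D (MAX): max(73, -66, -75) = 73
Q (MIN): min(-98, 8) = -98
R (MIN): min(-83, 19, 80, 63) = -83
S (MIN): min(79, 36, -46) = -46
E (MAX): max(-98, -83, -46) = -46
T (MIN): min(-54, -18) = -54
U (MIN): min(-11, 77) = -11
F (MAX): max(-54, -11) = -11
A (MIN): min(73, -46, -11) = -46
V (MIN): min(-15, 90) = -15
W (MIN): min(88, 11, -97, -3) = -97
G (MAX): max(-15, -97) = -15
X (MIN): min(41, 70) = 41
Y (MIN): min(-55, -89) = -89
H (MAX): max(41, -89) = 41
B (MIN): min(-15, 41) = -15
Z (MIN): min(26, 45, -4, 55) = -4
AA (MIN): min(68, 62) = 62
AB (MIN): min(70, 79) = 70
J (MAX): max(-4, 62, 70) = 70
AC (MIN): min(54, 53) = 53
AD (MIN): min(92, -25) = -25
AE (MIN): min(-54, -84) = -84
AF (MIN): min(88, 58) = 58
K (MAX): max(53, -25, -84, 58) = 58
AG (MIN): min(-89, -40, -95) = -95
AH (MIN): min(21, -8, -11) = -11
L (MAX): max(-95, -11) = -11
C (MIN): min(70, 58, -11) = -11
root (MAX): max(-46, -15, -11) = -11
MAX at root wants the highest of {A=-46, B=-15, C=-11}, so chooses C.

C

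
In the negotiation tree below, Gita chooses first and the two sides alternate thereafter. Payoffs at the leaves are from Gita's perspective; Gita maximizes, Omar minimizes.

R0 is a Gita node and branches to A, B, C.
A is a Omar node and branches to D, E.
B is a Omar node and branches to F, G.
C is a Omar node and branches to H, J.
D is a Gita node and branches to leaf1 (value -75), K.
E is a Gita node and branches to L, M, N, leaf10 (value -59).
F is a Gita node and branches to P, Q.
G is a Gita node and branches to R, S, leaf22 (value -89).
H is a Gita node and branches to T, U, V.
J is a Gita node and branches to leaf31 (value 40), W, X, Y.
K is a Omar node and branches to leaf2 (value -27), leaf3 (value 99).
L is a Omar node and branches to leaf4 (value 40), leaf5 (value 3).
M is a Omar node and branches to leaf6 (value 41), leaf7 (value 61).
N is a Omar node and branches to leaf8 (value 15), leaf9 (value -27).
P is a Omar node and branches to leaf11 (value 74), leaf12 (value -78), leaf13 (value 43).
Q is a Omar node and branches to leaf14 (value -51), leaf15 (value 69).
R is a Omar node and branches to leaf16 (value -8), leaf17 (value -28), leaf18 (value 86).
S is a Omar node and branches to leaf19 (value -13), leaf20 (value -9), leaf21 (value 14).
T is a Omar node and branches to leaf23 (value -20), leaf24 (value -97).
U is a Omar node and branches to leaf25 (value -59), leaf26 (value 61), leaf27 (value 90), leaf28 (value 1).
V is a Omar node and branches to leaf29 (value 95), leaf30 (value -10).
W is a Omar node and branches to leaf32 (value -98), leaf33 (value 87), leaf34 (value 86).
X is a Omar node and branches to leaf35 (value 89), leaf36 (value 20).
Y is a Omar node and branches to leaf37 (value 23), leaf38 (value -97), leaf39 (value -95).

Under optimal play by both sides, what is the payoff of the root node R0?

K (Omar): min(-27, 99) = -27
D (Gita): max(-75, -27) = -27
L (Omar): min(40, 3) = 3
M (Omar): min(41, 61) = 41
N (Omar): min(15, -27) = -27
E (Gita): max(3, 41, -27, -59) = 41
A (Omar): min(-27, 41) = -27
P (Omar): min(74, -78, 43) = -78
Q (Omar): min(-51, 69) = -51
F (Gita): max(-78, -51) = -51
R (Omar): min(-8, -28, 86) = -28
S (Omar): min(-13, -9, 14) = -13
G (Gita): max(-28, -13, -89) = -13
B (Omar): min(-51, -13) = -51
T (Omar): min(-20, -97) = -97
U (Omar): min(-59, 61, 90, 1) = -59
V (Omar): min(95, -10) = -10
H (Gita): max(-97, -59, -10) = -10
W (Omar): min(-98, 87, 86) = -98
X (Omar): min(89, 20) = 20
Y (Omar): min(23, -97, -95) = -97
J (Gita): max(40, -98, 20, -97) = 40
C (Omar): min(-10, 40) = -10
R0 (Gita): max(-27, -51, -10) = -10

-10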